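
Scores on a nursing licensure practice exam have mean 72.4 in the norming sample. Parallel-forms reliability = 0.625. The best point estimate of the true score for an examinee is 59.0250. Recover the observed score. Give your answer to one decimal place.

T̂ = ρX + (1 − ρ)μ  ⇒  X = (T̂ − (1 − ρ)μ) / ρ
X = (59.0250 − 0.375 × 72.4) / 0.625 = (59.0250 − 27.1500) / 0.625 = 31.8750 / 0.625 = 51.000

51.0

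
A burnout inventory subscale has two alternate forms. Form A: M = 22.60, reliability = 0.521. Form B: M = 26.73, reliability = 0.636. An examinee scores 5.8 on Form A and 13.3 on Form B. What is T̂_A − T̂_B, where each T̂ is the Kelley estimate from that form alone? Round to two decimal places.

-4.34

T̂_A = 0.521(5.8) + 0.479(22.60) = 13.8472
T̂_B = 0.636(13.3) + 0.364(26.73) = 18.1885
T̂_A − T̂_B = -4.3413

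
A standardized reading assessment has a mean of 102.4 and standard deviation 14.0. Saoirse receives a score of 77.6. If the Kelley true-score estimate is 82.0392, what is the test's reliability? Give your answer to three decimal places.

0.821

T̂ = ρX + (1 − ρ)μ  ⇒  T̂ − μ = ρ(X − μ)
ρ = (T̂ − μ)/(X − μ) = (82.0392 − 102.4) / (77.6 − 102.4) = -20.3608 / -24.8 = 0.82100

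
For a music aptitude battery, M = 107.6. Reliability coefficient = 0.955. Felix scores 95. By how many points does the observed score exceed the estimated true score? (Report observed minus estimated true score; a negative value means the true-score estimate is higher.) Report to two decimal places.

T̂ = 0.955(95) + 0.045(107.6) = 90.725 + 4.8420 = 95.5670 → 95.567
X − T̂ = 95 − 95.567 = -0.567 → -0.57

-0.57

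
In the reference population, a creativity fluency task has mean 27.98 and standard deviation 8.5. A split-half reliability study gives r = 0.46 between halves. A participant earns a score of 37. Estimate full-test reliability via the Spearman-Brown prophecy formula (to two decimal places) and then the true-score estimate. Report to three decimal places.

33.663

Spearman-Brown: ρ = 2r/(1 + r) = 2(0.46)/(1 + 0.46) = 0.920/1.46 = 0.6301 → 0.63
T̂ = ρX + (1 − ρ)μ
  = 0.63 × 37 + 0.37 × 27.98
  = 23.31 + 10.3526
  = 33.6626
  ≈ 33.663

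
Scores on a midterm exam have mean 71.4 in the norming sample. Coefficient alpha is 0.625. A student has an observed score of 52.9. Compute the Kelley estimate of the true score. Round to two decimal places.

59.84

Regress the observed score toward the mean by the unreliability: T̂ = 0.625·52.9 + 0.375·71.4 = 33.0625 + 26.7750 = 59.838.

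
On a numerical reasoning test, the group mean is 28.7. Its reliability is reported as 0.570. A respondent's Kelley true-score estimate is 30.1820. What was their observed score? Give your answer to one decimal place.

T̂ = ρX + (1 − ρ)μ  ⇒  X = (T̂ − (1 − ρ)μ) / ρ
X = (30.1820 − 0.430 × 28.7) / 0.570 = (30.1820 − 12.3410) / 0.570 = 17.8410 / 0.570 = 31.300

31.3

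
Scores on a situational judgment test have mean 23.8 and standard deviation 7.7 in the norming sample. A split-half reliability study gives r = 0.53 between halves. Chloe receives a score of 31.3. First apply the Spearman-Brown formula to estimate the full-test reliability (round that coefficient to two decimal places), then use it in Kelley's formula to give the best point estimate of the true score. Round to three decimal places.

Spearman-Brown: ρ = 2r/(1 + r) = 2(0.53)/(1 + 0.53) = 1.060/1.53 = 0.6928 → 0.69
Weight the observed score by reliability and the mean by (1 − reliability): T̂ = 0.69·31.3 + 0.31·23.8 = 21.597 + 7.378 = 28.9750.

28.975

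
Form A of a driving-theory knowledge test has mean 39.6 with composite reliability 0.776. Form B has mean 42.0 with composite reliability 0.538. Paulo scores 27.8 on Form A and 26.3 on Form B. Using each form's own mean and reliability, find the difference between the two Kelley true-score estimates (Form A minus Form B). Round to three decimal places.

-3.110

T̂_A = 0.776(27.8) + 0.224(39.6) = 30.44320
T̂_B = 0.538(26.3) + 0.462(42.0) = 33.55340
T̂_A − T̂_B = -3.11020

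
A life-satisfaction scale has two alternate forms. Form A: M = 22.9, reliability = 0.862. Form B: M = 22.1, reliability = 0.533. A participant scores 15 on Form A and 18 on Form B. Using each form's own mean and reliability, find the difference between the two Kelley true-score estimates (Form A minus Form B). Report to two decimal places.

T̂_A = 0.862(15) + 0.138(22.9) = 16.0902
T̂_B = 0.533(18) + 0.467(22.1) = 19.9147
T̂_A − T̂_B = -3.8245

-3.82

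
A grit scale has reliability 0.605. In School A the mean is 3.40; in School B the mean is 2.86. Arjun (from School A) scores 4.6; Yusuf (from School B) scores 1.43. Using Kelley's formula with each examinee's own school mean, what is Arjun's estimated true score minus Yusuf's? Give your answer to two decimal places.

2.13

T̂_Arjun = 0.605(4.6) + 0.395(3.40) = 4.1260
T̂_Yusuf = 0.605(1.43) + 0.395(2.86) = 1.9949
Difference = 4.1260 − 1.9949 = 2.1311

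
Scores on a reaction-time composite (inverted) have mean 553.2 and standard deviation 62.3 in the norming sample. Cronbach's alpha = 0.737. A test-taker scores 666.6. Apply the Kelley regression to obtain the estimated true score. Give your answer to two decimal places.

636.78

Regress the observed score toward the mean by the unreliability: T̂ = 0.737·666.6 + 0.263·553.2 = 491.2842 + 145.4916 = 636.776.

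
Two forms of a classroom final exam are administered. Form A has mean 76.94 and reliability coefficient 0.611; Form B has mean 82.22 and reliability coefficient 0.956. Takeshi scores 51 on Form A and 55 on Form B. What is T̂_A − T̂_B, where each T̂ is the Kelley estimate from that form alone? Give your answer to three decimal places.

4.893

T̂_A = 0.611(51) + 0.389(76.94) = 61.09066
T̂_B = 0.956(55) + 0.044(82.22) = 56.19768
T̂_A − T̂_B = 4.89298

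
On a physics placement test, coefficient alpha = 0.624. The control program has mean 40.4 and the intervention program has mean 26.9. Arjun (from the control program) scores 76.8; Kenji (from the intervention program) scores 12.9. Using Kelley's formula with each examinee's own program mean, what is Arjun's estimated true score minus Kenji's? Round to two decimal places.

44.95

T̂_Arjun = 0.624(76.8) + 0.376(40.4) = 63.1136
T̂_Kenji = 0.624(12.9) + 0.376(26.9) = 18.1640
Difference = 63.1136 − 18.1640 = 44.9496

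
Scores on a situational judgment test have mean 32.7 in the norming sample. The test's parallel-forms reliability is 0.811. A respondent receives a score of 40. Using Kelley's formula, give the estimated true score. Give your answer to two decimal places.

38.62

T̂ = 0.811(40) + 0.189(32.7) = 32.440 + 6.1803 = 38.620 → 38.62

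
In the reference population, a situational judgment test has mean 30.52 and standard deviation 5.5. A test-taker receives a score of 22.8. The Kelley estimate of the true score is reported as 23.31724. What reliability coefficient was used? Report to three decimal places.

0.933

T̂ = ρX + (1 − ρ)μ  ⇒  T̂ − μ = ρ(X − μ)
ρ = (T̂ − μ)/(X − μ) = (23.31724 − 30.52) / (22.8 − 30.52) = -7.20276 / -7.72 = 0.93300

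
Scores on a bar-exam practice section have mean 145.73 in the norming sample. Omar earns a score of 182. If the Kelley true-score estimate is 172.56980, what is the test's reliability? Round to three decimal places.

T̂ = ρX + (1 − ρ)μ  ⇒  T̂ − μ = ρ(X − μ)
ρ = (T̂ − μ)/(X − μ) = (172.56980 − 145.73) / (182 − 145.73) = 26.83980 / 36.27 = 0.74000

0.740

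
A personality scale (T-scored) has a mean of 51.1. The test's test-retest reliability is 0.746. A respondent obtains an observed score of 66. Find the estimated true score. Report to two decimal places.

62.22

Regress the observed score toward the mean by the unreliability: T̂ = 0.746·66 + 0.254·51.1 = 49.236 + 12.9794 = 62.215.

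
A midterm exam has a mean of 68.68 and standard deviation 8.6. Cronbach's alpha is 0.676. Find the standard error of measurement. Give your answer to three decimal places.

SEM = SD · √(1 − ρ) = 8.6 × √0.324 = 8.6 × 0.5692 = 4.8952

4.895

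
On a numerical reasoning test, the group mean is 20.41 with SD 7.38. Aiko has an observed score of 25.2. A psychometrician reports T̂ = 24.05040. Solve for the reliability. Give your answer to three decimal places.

T̂ = ρX + (1 − ρ)μ  ⇒  T̂ − μ = ρ(X − μ)
ρ = (T̂ − μ)/(X − μ) = (24.05040 − 20.41) / (25.2 − 20.41) = 3.64040 / 4.79 = 0.76000

0.760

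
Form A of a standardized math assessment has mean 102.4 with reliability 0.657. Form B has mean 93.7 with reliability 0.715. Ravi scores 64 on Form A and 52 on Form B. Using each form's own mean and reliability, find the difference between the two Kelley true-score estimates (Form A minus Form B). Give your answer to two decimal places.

13.29

T̂_A = 0.657(64) + 0.343(102.4) = 77.1712
T̂_B = 0.715(52) + 0.285(93.7) = 63.8845
T̂_A − T̂_B = 13.2867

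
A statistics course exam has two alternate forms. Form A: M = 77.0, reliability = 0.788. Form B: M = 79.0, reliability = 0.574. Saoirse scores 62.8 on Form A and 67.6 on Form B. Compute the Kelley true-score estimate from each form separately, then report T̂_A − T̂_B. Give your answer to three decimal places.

T̂_A = 0.788(62.8) + 0.212(77.0) = 65.81040
T̂_B = 0.574(67.6) + 0.426(79.0) = 72.45640
T̂_A − T̂_B = -6.64600

-6.646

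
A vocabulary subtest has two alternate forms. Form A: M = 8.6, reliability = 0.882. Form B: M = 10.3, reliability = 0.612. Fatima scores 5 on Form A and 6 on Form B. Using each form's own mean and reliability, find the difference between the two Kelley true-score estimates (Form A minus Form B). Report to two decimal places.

-2.24

T̂_A = 0.882(5) + 0.118(8.6) = 5.4248
T̂_B = 0.612(6) + 0.388(10.3) = 7.6684
T̂_A − T̂_B = -2.2436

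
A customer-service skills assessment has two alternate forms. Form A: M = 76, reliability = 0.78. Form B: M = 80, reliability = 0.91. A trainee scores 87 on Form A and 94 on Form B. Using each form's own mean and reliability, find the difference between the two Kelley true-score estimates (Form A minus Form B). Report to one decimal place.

-8.2

T̂_A = 0.78(87) + 0.22(76) = 84.580
T̂_B = 0.91(94) + 0.09(80) = 92.740
T̂_A − T̂_B = -8.160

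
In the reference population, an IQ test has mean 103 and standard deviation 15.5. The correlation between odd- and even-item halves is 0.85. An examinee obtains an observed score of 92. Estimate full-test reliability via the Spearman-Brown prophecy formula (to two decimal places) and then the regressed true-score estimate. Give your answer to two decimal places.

92.88

Spearman-Brown: ρ = 2r/(1 + r) = 2(0.85)/(1 + 0.85) = 1.700/1.85 = 0.9189 → 0.92
Kelley's formula gives T̂ = 0.92·92 + 0.08·103 = 84.64 + 8.24 = 92.880.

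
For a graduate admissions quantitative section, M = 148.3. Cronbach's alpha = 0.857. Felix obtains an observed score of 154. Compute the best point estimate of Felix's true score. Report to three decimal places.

T̂ = ρX + (1 − ρ)μ
  = 0.857 × 154 + 0.143 × 148.3
  = 131.978 + 21.2069
  = 153.1849
  ≈ 153.185

153.185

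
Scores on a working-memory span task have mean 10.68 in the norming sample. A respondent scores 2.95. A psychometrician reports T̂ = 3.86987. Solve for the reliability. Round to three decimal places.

0.881

T̂ = ρX + (1 − ρ)μ  ⇒  T̂ − μ = ρ(X − μ)
ρ = (T̂ − μ)/(X − μ) = (3.86987 − 10.68) / (2.95 − 10.68) = -6.81013 / -7.73 = 0.88100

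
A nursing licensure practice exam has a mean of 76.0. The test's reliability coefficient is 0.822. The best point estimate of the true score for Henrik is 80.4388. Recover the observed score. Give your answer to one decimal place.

81.4

T̂ = ρX + (1 − ρ)μ  ⇒  X = (T̂ − (1 − ρ)μ) / ρ
X = (80.4388 − 0.178 × 76.0) / 0.822 = (80.4388 − 13.5280) / 0.822 = 66.9108 / 0.822 = 81.400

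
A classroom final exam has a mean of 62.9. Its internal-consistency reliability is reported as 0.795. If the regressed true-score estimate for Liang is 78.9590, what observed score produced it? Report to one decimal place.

T̂ = ρX + (1 − ρ)μ  ⇒  X = (T̂ − (1 − ρ)μ) / ρ
X = (78.9590 − 0.205 × 62.9) / 0.795 = (78.9590 − 12.8945) / 0.795 = 66.0645 / 0.795 = 83.100

83.1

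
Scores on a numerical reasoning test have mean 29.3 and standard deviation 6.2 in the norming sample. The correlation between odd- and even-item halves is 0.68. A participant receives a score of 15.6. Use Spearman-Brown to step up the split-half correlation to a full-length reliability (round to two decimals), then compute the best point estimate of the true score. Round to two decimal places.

Spearman-Brown: ρ = 2r/(1 + r) = 2(0.68)/(1 + 0.68) = 1.360/1.68 = 0.8095 → 0.81
Kelley's formula gives T̂ = 0.81·15.6 + 0.19·29.3 = 12.636 + 5.567 = 18.203.

18.20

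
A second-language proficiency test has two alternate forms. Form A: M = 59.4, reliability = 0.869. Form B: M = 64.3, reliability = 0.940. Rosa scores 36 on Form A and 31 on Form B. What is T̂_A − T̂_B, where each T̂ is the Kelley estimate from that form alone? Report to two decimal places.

6.07

T̂_A = 0.869(36) + 0.131(59.4) = 39.0654
T̂_B = 0.940(31) + 0.060(64.3) = 32.9980
T̂_A − T̂_B = 6.0674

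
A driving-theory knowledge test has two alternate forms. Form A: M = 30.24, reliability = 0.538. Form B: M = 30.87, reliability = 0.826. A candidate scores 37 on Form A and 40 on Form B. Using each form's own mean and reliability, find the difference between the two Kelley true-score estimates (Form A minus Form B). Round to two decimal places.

-4.53

T̂_A = 0.538(37) + 0.462(30.24) = 33.8769
T̂_B = 0.826(40) + 0.174(30.87) = 38.4114
T̂_A − T̂_B = -4.5345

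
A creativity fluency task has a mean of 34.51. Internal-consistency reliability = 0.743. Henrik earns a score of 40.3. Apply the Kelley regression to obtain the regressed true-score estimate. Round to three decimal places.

38.812

T̂ = ρX + (1 − ρ)μ
  = 0.743 × 40.3 + 0.257 × 34.51
  = 29.9429 + 8.86907
  = 38.8120
  ≈ 38.812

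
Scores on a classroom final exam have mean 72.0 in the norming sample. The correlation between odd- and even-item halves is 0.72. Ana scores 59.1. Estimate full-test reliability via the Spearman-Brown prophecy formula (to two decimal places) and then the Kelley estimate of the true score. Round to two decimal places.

61.16

Spearman-Brown: ρ = 2r/(1 + r) = 2(0.72)/(1 + 0.72) = 1.440/1.72 = 0.8372 → 0.84
T̂ = 0.84(59.1) + 0.16(72.0) = 49.644 + 11.520 = 61.164 → 61.16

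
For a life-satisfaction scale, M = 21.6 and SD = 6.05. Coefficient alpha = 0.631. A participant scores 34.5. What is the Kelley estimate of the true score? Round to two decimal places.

29.74

Regress the observed score toward the mean by the unreliability: T̂ = 0.631·34.5 + 0.369·21.6 = 21.7695 + 7.9704 = 29.740.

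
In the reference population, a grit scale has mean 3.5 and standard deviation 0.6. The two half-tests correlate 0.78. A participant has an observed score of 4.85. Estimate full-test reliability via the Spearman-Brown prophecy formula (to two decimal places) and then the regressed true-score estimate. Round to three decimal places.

Spearman-Brown: ρ = 2r/(1 + r) = 2(0.78)/(1 + 0.78) = 1.560/1.78 = 0.8764 → 0.88
T̂ = 0.88(4.85) + 0.12(3.5) = 4.2680 + 0.420 = 4.6880 → 4.688

4.688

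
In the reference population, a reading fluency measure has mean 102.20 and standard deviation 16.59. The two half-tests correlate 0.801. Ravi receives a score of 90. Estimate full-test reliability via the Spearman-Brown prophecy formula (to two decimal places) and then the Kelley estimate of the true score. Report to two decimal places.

Spearman-Brown: ρ = 2r/(1 + r) = 2(0.801)/(1 + 0.801) = 1.6020/1.801 = 0.8895 → 0.89
T̂ = ρX + (1 − ρ)μ
  = 0.89 × 90 + 0.11 × 102.20
  = 80.10 + 11.2420
  = 91.342
  ≈ 91.34

91.34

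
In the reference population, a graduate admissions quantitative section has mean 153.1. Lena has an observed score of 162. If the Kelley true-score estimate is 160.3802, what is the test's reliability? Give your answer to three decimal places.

0.818

T̂ = ρX + (1 − ρ)μ  ⇒  T̂ − μ = ρ(X − μ)
ρ = (T̂ − μ)/(X − μ) = (160.3802 − 153.1) / (162 − 153.1) = 7.2802 / 8.9 = 0.81800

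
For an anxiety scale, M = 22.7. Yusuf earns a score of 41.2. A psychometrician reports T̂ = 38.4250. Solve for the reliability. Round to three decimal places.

0.850

T̂ = ρX + (1 − ρ)μ  ⇒  T̂ − μ = ρ(X − μ)
ρ = (T̂ − μ)/(X − μ) = (38.4250 − 22.7) / (41.2 − 22.7) = 15.7250 / 18.5 = 0.85000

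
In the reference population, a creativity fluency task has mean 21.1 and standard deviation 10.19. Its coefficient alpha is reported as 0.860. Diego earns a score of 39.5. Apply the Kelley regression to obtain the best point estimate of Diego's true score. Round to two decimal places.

36.92

Weight the observed score by reliability and the mean by (1 − reliability): T̂ = 0.860·39.5 + 0.140·21.1 = 33.9700 + 2.9540 = 36.924.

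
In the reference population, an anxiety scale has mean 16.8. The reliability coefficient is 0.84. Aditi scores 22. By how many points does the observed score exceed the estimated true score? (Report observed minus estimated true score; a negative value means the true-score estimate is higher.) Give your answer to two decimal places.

Regress the observed score toward the mean by the unreliability: T̂ = 0.84·22 + 0.16·16.8 = 18.48 + 2.688 = 21.1680.
X − T̂ = 22 − 21.168 = 0.832 → 0.83

0.83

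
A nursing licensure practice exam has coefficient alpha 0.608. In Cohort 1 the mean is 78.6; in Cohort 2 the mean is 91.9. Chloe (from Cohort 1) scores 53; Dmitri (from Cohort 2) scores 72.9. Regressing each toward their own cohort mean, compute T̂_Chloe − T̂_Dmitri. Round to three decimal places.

T̂_Chloe = 0.608(53) + 0.392(78.6) = 63.03520
T̂_Dmitri = 0.608(72.9) + 0.392(91.9) = 80.34800
Difference = 63.03520 − 80.34800 = -17.31280

-17.313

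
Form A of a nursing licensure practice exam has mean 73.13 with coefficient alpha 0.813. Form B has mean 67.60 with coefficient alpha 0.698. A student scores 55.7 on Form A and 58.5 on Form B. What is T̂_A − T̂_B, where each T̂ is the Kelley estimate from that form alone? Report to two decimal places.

T̂_A = 0.813(55.7) + 0.187(73.13) = 58.9594
T̂_B = 0.698(58.5) + 0.302(67.60) = 61.2482
T̂_A − T̂_B = -2.2888

-2.29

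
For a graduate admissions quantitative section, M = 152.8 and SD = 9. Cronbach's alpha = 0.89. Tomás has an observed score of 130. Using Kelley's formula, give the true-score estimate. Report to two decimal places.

T̂ = 0.89(130) + 0.11(152.8) = 115.70 + 16.808 = 132.508 → 132.51

132.51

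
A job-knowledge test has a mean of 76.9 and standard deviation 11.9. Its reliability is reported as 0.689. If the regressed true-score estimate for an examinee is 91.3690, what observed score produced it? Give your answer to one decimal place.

97.9

T̂ = ρX + (1 − ρ)μ  ⇒  X = (T̂ − (1 − ρ)μ) / ρ
X = (91.3690 − 0.311 × 76.9) / 0.689 = (91.3690 − 23.9159) / 0.689 = 67.4531 / 0.689 = 97.900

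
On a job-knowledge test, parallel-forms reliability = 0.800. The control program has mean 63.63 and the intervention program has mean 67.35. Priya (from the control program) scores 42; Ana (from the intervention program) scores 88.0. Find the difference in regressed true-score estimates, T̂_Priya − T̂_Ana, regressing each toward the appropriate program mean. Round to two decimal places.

-37.54

T̂_Priya = 0.800(42) + 0.200(63.63) = 46.3260
T̂_Ana = 0.800(88.0) + 0.200(67.35) = 83.8700
Difference = 46.3260 − 83.8700 = -37.5440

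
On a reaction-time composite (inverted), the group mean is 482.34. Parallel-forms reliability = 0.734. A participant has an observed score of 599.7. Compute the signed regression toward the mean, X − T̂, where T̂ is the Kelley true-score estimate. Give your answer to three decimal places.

31.218

T̂ = ρX + (1 − ρ)μ
  = 0.734 × 599.7 + 0.266 × 482.34
  = 440.1798 + 128.30244
  = 568.48224
  ≈ 568.4822
X − T̂ = 599.7 − 568.4822 = 31.2178 → 31.218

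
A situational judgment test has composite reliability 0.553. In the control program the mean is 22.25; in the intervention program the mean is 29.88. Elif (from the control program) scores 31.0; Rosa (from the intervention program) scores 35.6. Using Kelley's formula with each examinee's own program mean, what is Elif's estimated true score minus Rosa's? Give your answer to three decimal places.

T̂_Elif = 0.553(31.0) + 0.447(22.25) = 27.08875
T̂_Rosa = 0.553(35.6) + 0.447(29.88) = 33.04316
Difference = 27.08875 − 33.04316 = -5.95441

-5.954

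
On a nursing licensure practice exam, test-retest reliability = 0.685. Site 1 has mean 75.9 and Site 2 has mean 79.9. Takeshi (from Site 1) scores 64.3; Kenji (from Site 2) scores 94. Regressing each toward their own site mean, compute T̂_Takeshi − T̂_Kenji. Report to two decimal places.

-21.60

T̂_Takeshi = 0.685(64.3) + 0.315(75.9) = 67.9540
T̂_Kenji = 0.685(94) + 0.315(79.9) = 89.5585
Difference = 67.9540 − 89.5585 = -21.6045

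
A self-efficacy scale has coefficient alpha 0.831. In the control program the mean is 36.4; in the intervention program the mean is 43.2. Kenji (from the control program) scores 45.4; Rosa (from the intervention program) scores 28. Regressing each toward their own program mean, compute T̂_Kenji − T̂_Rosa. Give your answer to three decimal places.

T̂_Kenji = 0.831(45.4) + 0.169(36.4) = 43.87900
T̂_Rosa = 0.831(28) + 0.169(43.2) = 30.56880
Difference = 43.87900 − 30.56880 = 13.31020

13.310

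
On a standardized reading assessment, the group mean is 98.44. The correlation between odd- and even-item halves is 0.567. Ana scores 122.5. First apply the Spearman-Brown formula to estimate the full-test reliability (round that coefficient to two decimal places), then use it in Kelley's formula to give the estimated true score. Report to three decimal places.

Spearman-Brown: ρ = 2r/(1 + r) = 2(0.567)/(1 + 0.567) = 1.1340/1.567 = 0.7237 → 0.72
T̂ = ρX + (1 − ρ)μ
  = 0.72 × 122.5 + 0.28 × 98.44
  = 88.200 + 27.5632
  = 115.7632
  ≈ 115.763

115.763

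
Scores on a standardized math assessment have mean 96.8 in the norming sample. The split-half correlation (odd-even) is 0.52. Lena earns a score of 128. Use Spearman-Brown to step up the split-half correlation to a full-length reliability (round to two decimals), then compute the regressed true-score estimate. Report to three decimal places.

118.016

Spearman-Brown: ρ = 2r/(1 + r) = 2(0.52)/(1 + 0.52) = 1.040/1.52 = 0.6842 → 0.68
T̂ = 0.68(128) + 0.32(96.8) = 87.04 + 30.976 = 118.0160 → 118.016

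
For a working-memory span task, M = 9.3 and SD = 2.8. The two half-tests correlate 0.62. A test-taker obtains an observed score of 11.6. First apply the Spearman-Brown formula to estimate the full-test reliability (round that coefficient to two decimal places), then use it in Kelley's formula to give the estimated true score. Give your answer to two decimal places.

Spearman-Brown: ρ = 2r/(1 + r) = 2(0.62)/(1 + 0.62) = 1.240/1.62 = 0.7654 → 0.77
T̂ = 0.77(11.6) + 0.23(9.3) = 8.932 + 2.139 = 11.071 → 11.07

11.07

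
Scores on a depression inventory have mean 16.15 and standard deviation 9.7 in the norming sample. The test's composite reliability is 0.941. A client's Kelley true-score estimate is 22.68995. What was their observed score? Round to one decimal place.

T̂ = ρX + (1 − ρ)μ  ⇒  X = (T̂ − (1 − ρ)μ) / ρ
X = (22.68995 − 0.059 × 16.15) / 0.941 = (22.68995 − 0.95285) / 0.941 = 21.73710 / 0.941 = 23.100

23.1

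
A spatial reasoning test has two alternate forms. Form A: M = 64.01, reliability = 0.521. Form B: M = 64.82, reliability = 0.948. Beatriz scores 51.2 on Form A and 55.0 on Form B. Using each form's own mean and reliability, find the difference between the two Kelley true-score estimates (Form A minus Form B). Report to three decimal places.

1.825

T̂_A = 0.521(51.2) + 0.479(64.01) = 57.33599
T̂_B = 0.948(55.0) + 0.052(64.82) = 55.51064
T̂_A − T̂_B = 1.82535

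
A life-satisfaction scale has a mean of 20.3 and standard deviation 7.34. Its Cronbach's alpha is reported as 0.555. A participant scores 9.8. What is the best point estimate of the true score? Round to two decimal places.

14.47

T̂ = 0.555(9.8) + 0.445(20.3) = 5.4390 + 9.0335 = 14.473 → 14.47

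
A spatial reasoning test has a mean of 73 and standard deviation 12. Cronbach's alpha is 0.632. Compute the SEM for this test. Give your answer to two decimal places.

SEM = SD · √(1 − ρ) = 12 × √0.368 = 12 × 0.6066 = 7.280

7.28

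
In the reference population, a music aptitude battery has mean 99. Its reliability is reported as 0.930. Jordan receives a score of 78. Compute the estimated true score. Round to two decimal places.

Kelley's formula gives T̂ = 0.930·78 + 0.070·99 = 72.540 + 6.930 = 79.470.

79.47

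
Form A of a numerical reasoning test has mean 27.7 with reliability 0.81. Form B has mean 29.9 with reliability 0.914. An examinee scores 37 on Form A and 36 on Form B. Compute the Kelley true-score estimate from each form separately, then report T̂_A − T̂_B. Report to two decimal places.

T̂_A = 0.81(37) + 0.19(27.7) = 35.2330
T̂_B = 0.914(36) + 0.086(29.9) = 35.4754
T̂_A − T̂_B = -0.2424

-0.24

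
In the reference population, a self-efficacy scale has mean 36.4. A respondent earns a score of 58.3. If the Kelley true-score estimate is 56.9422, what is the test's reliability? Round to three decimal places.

T̂ = ρX + (1 − ρ)μ  ⇒  T̂ − μ = ρ(X − μ)
ρ = (T̂ − μ)/(X − μ) = (56.9422 − 36.4) / (58.3 − 36.4) = 20.5422 / 21.9 = 0.93800

0.938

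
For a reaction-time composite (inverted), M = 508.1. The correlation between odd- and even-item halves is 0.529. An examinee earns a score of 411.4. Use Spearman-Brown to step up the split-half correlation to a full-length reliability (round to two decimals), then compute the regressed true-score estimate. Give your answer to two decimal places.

441.38

Spearman-Brown: ρ = 2r/(1 + r) = 2(0.529)/(1 + 0.529) = 1.0580/1.529 = 0.6920 → 0.69
T̂ = ρX + (1 − ρ)μ
  = 0.69 × 411.4 + 0.31 × 508.1
  = 283.866 + 157.511
  = 441.377
  ≈ 441.38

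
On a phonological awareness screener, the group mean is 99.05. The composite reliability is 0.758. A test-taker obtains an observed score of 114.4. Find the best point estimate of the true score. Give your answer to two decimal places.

T̂ = ρX + (1 − ρ)μ
  = 0.758 × 114.4 + 0.242 × 99.05
  = 86.7152 + 23.97010
  = 110.685
  ≈ 110.69

110.69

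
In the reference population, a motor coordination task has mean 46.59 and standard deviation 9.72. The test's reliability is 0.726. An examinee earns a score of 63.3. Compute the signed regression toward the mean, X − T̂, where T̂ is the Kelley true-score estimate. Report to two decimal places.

4.58

Kelley's formula gives T̂ = 0.726·63.3 + 0.274·46.59 = 45.9558 + 12.76566 = 58.7215.
X − T̂ = 63.3 − 58.721 = 4.579 → 4.58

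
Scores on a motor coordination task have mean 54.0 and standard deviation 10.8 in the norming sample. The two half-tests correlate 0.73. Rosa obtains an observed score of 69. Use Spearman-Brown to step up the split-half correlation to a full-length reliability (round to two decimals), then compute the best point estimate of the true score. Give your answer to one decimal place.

66.6

Spearman-Brown: ρ = 2r/(1 + r) = 2(0.73)/(1 + 0.73) = 1.460/1.73 = 0.8439 → 0.84
T̂ = 0.84(69) + 0.16(54.0) = 57.96 + 8.640 = 66.60 → 66.6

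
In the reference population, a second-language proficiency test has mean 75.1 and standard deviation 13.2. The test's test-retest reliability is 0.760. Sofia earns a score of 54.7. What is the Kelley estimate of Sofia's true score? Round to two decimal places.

59.60

T̂ = ρX + (1 − ρ)μ
  = 0.760 × 54.7 + 0.240 × 75.1
  = 41.5720 + 18.0240
  = 59.596
  ≈ 59.60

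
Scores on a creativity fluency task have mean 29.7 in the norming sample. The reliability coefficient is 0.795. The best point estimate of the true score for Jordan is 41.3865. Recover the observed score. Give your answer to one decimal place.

T̂ = ρX + (1 − ρ)μ  ⇒  X = (T̂ − (1 − ρ)μ) / ρ
X = (41.3865 − 0.205 × 29.7) / 0.795 = (41.3865 − 6.0885) / 0.795 = 35.2980 / 0.795 = 44.400

44.4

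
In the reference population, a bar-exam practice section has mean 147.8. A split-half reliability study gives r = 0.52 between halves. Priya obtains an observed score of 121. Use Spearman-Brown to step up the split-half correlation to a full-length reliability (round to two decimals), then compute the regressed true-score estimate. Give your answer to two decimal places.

129.58

Spearman-Brown: ρ = 2r/(1 + r) = 2(0.52)/(1 + 0.52) = 1.040/1.52 = 0.6842 → 0.68
Kelley's formula gives T̂ = 0.68·121 + 0.32·147.8 = 82.28 + 47.296 = 129.576.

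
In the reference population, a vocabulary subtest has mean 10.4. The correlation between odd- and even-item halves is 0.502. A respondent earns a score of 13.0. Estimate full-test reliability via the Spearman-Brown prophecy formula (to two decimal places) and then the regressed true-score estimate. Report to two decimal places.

12.14

Spearman-Brown: ρ = 2r/(1 + r) = 2(0.502)/(1 + 0.502) = 1.0040/1.502 = 0.6684 → 0.67
T̂ = 0.67(13.0) + 0.33(10.4) = 8.710 + 3.432 = 12.142 → 12.14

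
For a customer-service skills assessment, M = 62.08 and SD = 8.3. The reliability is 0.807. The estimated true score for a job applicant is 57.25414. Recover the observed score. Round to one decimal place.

T̂ = ρX + (1 − ρ)μ  ⇒  X = (T̂ − (1 − ρ)μ) / ρ
X = (57.25414 − 0.193 × 62.08) / 0.807 = (57.25414 − 11.98144) / 0.807 = 45.27270 / 0.807 = 56.100

56.1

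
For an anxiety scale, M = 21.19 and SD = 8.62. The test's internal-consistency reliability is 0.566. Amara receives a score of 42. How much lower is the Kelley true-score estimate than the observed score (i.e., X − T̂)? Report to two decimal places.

9.03

T̂ = 0.566(42) + 0.434(21.19) = 23.772 + 9.19646 = 32.9685 → 32.968
X − T̂ = 42 − 32.968 = 9.032 → 9.03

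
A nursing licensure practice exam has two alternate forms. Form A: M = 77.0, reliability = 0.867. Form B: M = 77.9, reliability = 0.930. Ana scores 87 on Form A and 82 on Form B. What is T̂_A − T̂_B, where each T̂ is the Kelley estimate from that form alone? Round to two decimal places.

3.96

T̂_A = 0.867(87) + 0.133(77.0) = 85.6700
T̂_B = 0.930(82) + 0.070(77.9) = 81.7130
T̂_A − T̂_B = 3.9570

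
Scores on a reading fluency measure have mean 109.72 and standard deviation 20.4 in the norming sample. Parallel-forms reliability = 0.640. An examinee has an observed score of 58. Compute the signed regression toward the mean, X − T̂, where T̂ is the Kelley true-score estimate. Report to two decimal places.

T̂ = ρX + (1 − ρ)μ
  = 0.640 × 58 + 0.360 × 109.72
  = 37.120 + 39.49920
  = 76.6192
  ≈ 76.619
X − T̂ = 58 − 76.619 = -18.619 → -18.62

-18.62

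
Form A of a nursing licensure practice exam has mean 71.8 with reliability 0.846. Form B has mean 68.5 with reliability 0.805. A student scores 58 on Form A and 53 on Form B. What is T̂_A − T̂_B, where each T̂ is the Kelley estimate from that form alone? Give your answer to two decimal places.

4.10

T̂_A = 0.846(58) + 0.154(71.8) = 60.1252
T̂_B = 0.805(53) + 0.195(68.5) = 56.0225
T̂_A − T̂_B = 4.1027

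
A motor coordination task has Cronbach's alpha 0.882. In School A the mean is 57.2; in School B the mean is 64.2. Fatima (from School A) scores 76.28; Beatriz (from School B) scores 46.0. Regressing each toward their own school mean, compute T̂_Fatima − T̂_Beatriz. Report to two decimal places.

T̂_Fatima = 0.882(76.28) + 0.118(57.2) = 74.0286
T̂_Beatriz = 0.882(46.0) + 0.118(64.2) = 48.1476
Difference = 74.0286 − 48.1476 = 25.8810

25.88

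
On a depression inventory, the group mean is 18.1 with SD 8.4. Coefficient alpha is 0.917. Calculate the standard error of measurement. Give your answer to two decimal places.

2.42

SEM = SD · √(1 − ρ) = 8.4 × √0.083 = 8.4 × 0.2881 = 2.420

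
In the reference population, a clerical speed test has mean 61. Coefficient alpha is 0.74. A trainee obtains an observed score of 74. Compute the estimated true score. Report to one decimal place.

70.6

T̂ = ρX + (1 − ρ)μ
  = 0.74 × 74 + 0.26 × 61
  = 54.76 + 15.86
  = 70.62
  ≈ 70.6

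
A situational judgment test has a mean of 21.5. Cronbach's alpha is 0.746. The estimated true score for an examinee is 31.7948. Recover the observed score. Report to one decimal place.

35.3

T̂ = ρX + (1 − ρ)μ  ⇒  X = (T̂ − (1 − ρ)μ) / ρ
X = (31.7948 − 0.254 × 21.5) / 0.746 = (31.7948 − 5.4610) / 0.746 = 26.3338 / 0.746 = 35.300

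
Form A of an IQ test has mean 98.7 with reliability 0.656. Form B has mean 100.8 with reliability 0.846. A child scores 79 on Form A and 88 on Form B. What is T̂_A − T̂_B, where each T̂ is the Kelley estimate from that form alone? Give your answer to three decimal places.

-4.194

T̂_A = 0.656(79) + 0.344(98.7) = 85.77680
T̂_B = 0.846(88) + 0.154(100.8) = 89.97120
T̂_A − T̂_B = -4.19440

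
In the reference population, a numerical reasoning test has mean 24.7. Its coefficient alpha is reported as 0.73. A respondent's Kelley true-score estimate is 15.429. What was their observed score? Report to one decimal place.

T̂ = ρX + (1 − ρ)μ  ⇒  X = (T̂ − (1 − ρ)μ) / ρ
X = (15.429 − 0.27 × 24.7) / 0.73 = (15.429 − 6.669) / 0.73 = 8.760 / 0.73 = 12.000

12.0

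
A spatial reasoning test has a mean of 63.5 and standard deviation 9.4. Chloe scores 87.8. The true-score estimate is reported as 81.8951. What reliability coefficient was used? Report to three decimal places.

0.757

T̂ = ρX + (1 − ρ)μ  ⇒  T̂ − μ = ρ(X − μ)
ρ = (T̂ − μ)/(X − μ) = (81.8951 − 63.5) / (87.8 − 63.5) = 18.3951 / 24.3 = 0.75700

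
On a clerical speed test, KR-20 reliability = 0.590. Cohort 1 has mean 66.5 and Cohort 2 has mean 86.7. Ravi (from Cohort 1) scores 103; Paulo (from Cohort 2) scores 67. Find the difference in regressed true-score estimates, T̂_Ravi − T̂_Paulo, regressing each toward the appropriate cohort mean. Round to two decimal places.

12.96

T̂_Ravi = 0.590(103) + 0.410(66.5) = 88.0350
T̂_Paulo = 0.590(67) + 0.410(86.7) = 75.0770
Difference = 88.0350 − 75.0770 = 12.9580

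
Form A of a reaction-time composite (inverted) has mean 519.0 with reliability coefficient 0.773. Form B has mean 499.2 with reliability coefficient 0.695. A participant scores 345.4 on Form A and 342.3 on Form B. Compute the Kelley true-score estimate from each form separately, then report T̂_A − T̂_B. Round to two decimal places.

T̂_A = 0.773(345.4) + 0.227(519.0) = 384.8072
T̂_B = 0.695(342.3) + 0.305(499.2) = 390.1545
T̂_A − T̂_B = -5.3473

-5.35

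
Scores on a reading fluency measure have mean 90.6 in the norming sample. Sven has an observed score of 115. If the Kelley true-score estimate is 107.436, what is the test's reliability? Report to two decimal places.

T̂ = ρX + (1 − ρ)μ  ⇒  T̂ − μ = ρ(X − μ)
ρ = (T̂ − μ)/(X − μ) = (107.436 − 90.6) / (115 − 90.6) = 16.836 / 24.4 = 0.6900

0.69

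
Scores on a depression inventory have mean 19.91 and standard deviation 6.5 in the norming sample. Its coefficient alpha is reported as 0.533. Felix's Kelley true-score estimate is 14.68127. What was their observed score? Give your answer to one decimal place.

T̂ = ρX + (1 − ρ)μ  ⇒  X = (T̂ − (1 − ρ)μ) / ρ
X = (14.68127 − 0.467 × 19.91) / 0.533 = (14.68127 − 9.29797) / 0.533 = 5.38330 / 0.533 = 10.100

10.1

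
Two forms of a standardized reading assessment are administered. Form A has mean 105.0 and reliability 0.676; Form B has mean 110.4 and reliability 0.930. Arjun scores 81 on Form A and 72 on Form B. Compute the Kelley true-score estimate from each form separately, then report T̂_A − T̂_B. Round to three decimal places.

14.088

T̂_A = 0.676(81) + 0.324(105.0) = 88.77600
T̂_B = 0.930(72) + 0.070(110.4) = 74.68800
T̂_A − T̂_B = 14.08800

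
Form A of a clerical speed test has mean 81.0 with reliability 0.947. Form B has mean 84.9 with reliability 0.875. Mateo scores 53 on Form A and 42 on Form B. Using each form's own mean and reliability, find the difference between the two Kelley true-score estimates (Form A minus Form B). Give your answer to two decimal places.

T̂_A = 0.947(53) + 0.053(81.0) = 54.4840
T̂_B = 0.875(42) + 0.125(84.9) = 47.3625
T̂_A − T̂_B = 7.1215

7.12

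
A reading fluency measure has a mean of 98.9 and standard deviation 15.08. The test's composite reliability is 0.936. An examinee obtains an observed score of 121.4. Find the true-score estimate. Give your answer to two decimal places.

119.96

Weight the observed score by reliability and the mean by (1 − reliability): T̂ = 0.936·121.4 + 0.064·98.9 = 113.6304 + 6.3296 = 119.960.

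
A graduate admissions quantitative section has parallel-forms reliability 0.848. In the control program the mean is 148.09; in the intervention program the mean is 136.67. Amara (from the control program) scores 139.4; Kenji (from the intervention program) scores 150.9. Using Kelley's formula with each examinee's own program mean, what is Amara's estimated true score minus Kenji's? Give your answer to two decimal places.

T̂_Amara = 0.848(139.4) + 0.152(148.09) = 140.7209
T̂_Kenji = 0.848(150.9) + 0.152(136.67) = 148.7370
Difference = 140.7209 − 148.7370 = -8.0162

-8.02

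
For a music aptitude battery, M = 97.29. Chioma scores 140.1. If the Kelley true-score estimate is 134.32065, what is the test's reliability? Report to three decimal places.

0.865

T̂ = ρX + (1 − ρ)μ  ⇒  T̂ − μ = ρ(X − μ)
ρ = (T̂ − μ)/(X − μ) = (134.32065 − 97.29) / (140.1 − 97.29) = 37.03065 / 42.81 = 0.86500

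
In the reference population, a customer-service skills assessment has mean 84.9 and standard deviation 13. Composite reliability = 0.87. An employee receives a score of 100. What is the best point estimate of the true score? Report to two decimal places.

98.04

T̂ = 0.87(100) + 0.13(84.9) = 87.00 + 11.037 = 98.037 → 98.04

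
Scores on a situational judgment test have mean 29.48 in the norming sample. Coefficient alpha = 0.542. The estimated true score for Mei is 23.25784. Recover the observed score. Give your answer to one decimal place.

18.0

T̂ = ρX + (1 − ρ)μ  ⇒  X = (T̂ − (1 − ρ)μ) / ρ
X = (23.25784 − 0.458 × 29.48) / 0.542 = (23.25784 − 13.50184) / 0.542 = 9.75600 / 0.542 = 18.000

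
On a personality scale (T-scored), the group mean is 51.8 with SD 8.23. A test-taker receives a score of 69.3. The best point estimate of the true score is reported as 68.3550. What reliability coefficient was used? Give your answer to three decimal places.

0.946

T̂ = ρX + (1 − ρ)μ  ⇒  T̂ − μ = ρ(X − μ)
ρ = (T̂ − μ)/(X − μ) = (68.3550 − 51.8) / (69.3 − 51.8) = 16.5550 / 17.5 = 0.94600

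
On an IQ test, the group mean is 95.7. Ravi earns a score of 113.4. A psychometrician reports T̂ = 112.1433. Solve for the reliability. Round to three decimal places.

T̂ = ρX + (1 − ρ)μ  ⇒  T̂ − μ = ρ(X − μ)
ρ = (T̂ − μ)/(X − μ) = (112.1433 − 95.7) / (113.4 − 95.7) = 16.4433 / 17.7 = 0.92900

0.929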